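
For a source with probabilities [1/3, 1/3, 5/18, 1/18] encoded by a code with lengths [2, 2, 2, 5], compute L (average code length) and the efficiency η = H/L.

Average length L = Σ p_i × l_i = 2.1667 bits
Entropy H = 1.8016 bits
Efficiency η = H/L × 100% = 83.15%


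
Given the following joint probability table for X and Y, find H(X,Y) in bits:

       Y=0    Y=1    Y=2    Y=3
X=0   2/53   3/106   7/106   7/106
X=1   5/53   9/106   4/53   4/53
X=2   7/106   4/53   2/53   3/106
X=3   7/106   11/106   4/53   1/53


H(X,Y) = -Σ p(x,y) log₂ p(x,y)
  p(0,0)=2/53: -0.0377 × log₂(0.0377) = 0.1784
  p(0,1)=3/106: -0.0283 × log₂(0.0283) = 0.1456
  p(0,2)=7/106: -0.0660 × log₂(0.0660) = 0.2589
  p(0,3)=7/106: -0.0660 × log₂(0.0660) = 0.2589
  p(1,0)=5/53: -0.0943 × log₂(0.0943) = 0.3213
  p(1,1)=9/106: -0.0849 × log₂(0.0849) = 0.3021
  p(1,2)=4/53: -0.0755 × log₂(0.0755) = 0.2814
  p(1,3)=4/53: -0.0755 × log₂(0.0755) = 0.2814
  p(2,0)=7/106: -0.0660 × log₂(0.0660) = 0.2589
  p(2,1)=4/53: -0.0755 × log₂(0.0755) = 0.2814
  p(2,2)=2/53: -0.0377 × log₂(0.0377) = 0.1784
  p(2,3)=3/106: -0.0283 × log₂(0.0283) = 0.1456
  p(3,0)=7/106: -0.0660 × log₂(0.0660) = 0.2589
  p(3,1)=11/106: -0.1038 × log₂(0.1038) = 0.3392
  p(3,2)=4/53: -0.0755 × log₂(0.0755) = 0.2814
  p(3,3)=1/53: -0.0189 × log₂(0.0189) = 0.1081
H(X,Y) = 3.8796 bits


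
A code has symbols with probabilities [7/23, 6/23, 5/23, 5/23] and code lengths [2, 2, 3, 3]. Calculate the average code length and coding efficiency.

Average length L = Σ p_i × l_i = 2.4348 bits
Entropy H = 1.9853 bits
Efficiency η = H/L × 100% = 81.54%


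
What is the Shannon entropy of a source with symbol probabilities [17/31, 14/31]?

H(X) = -Σ p(x) log₂ p(x)
  -17/31 × log₂(17/31) = 0.4753
  -14/31 × log₂(14/31) = 0.5179
H(X) = 0.9932 bits


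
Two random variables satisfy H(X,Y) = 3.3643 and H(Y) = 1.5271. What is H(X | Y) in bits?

Chain rule: H(X,Y) = H(X|Y) + H(Y)
H(X|Y) = H(X,Y) - H(Y) = 3.3643 - 1.5271 = 1.8372 bits


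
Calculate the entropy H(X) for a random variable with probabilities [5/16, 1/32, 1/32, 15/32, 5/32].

H(X) = -Σ p(x) log₂ p(x)
  -5/16 × log₂(5/16) = 0.5244
  -1/32 × log₂(1/32) = 0.1562
  -1/32 × log₂(1/32) = 0.1562
  -15/32 × log₂(15/32) = 0.5124
  -5/32 × log₂(5/32) = 0.4184
H(X) = 1.7677 bits


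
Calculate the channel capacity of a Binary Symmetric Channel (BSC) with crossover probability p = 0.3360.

For BSC with error probability p:
C = 1 - H(p) where H(p) is binary entropy
H(0.3360) = -0.3360 × log₂(0.3360) - 0.6640 × log₂(0.6640)
H(p) = 0.9209
C = 1 - 0.9209 = 0.0791 bits/use


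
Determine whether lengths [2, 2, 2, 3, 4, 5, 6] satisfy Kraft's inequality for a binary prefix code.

Kraft inequality: Σ 2^(-l_i) ≤ 1 for prefix-free code
Calculating: 2^(-2) + 2^(-2) + 2^(-2) + 2^(-3) + 2^(-4) + 2^(-5) + 2^(-6)
= 0.25 + 0.25 + 0.25 + 0.125 + 0.0625 + 0.03125 + 0.015625
= 0.9844
Since 0.9844 ≤ 1, prefix-free code exists


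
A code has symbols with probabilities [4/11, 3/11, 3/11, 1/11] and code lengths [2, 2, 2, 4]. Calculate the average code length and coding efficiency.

Average length L = Σ p_i × l_i = 2.1818 bits
Entropy H = 1.8676 bits
Efficiency η = H/L × 100% = 85.60%


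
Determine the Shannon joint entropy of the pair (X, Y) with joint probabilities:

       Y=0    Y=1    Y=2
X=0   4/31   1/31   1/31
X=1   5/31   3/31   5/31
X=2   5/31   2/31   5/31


H(X,Y) = -Σ p(x,y) log₂ p(x,y)
  p(0,0)=4/31: -0.1290 × log₂(0.1290) = 0.3812
  p(0,1)=1/31: -0.0323 × log₂(0.0323) = 0.1598
  p(0,2)=1/31: -0.0323 × log₂(0.0323) = 0.1598
  p(1,0)=5/31: -0.1613 × log₂(0.1613) = 0.4246
  p(1,1)=3/31: -0.0968 × log₂(0.0968) = 0.3261
  p(1,2)=5/31: -0.1613 × log₂(0.1613) = 0.4246
  p(2,0)=5/31: -0.1613 × log₂(0.1613) = 0.4246
  p(2,1)=2/31: -0.0645 × log₂(0.0645) = 0.2551
  p(2,2)=5/31: -0.1613 × log₂(0.1613) = 0.4246
H(X,Y) = 2.9802 bits


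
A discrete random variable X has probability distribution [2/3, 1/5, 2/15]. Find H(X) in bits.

H(X) = -Σ p(x) log₂ p(x)
  -2/3 × log₂(2/3) = 0.3900
  -1/5 × log₂(1/5) = 0.4644
  -2/15 × log₂(2/15) = 0.3876
H(X) = 1.2419 bits


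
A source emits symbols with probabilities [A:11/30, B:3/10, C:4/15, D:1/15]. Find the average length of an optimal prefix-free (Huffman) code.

Huffman tree construction:
Combine smallest probabilities repeatedly
Resulting codes:
  A: 0 (length 1)
  B: 10 (length 2)
  C: 111 (length 3)
  D: 110 (length 3)
Average length = Σ p(s) × length(s) = 1.9667 bits


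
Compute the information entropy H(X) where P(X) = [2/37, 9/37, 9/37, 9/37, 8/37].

H(X) = -Σ p(x) log₂ p(x)
  -2/37 × log₂(2/37) = 0.2275
  -9/37 × log₂(9/37) = 0.4961
  -9/37 × log₂(9/37) = 0.4961
  -9/37 × log₂(9/37) = 0.4961
  -8/37 × log₂(8/37) = 0.4777
H(X) = 2.1936 bits


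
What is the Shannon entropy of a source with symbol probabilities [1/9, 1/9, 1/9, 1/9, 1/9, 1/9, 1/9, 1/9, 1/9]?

H(X) = -Σ p(x) log₂ p(x)
  -1/9 × log₂(1/9) = 0.3522
  -1/9 × log₂(1/9) = 0.3522
  -1/9 × log₂(1/9) = 0.3522
  -1/9 × log₂(1/9) = 0.3522
  -1/9 × log₂(1/9) = 0.3522
  -1/9 × log₂(1/9) = 0.3522
  -1/9 × log₂(1/9) = 0.3522
  -1/9 × log₂(1/9) = 0.3522
  -1/9 × log₂(1/9) = 0.3522
H(X) = 3.1699 bits


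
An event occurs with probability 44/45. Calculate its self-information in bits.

Information content I(x) = -log₂(p(x))
I = -log₂(44/45) = -log₂(0.9778)
I = 0.0324 bits


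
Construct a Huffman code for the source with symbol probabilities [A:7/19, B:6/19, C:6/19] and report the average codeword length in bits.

Huffman tree construction:
Combine smallest probabilities repeatedly
Resulting codes:
  A: 0 (length 1)
  B: 10 (length 2)
  C: 11 (length 2)
Average length = Σ p(s) × length(s) = 1.6316 bits


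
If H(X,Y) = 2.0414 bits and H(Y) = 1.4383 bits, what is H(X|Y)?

Chain rule: H(X,Y) = H(X|Y) + H(Y)
H(X|Y) = H(X,Y) - H(Y) = 2.0414 - 1.4383 = 0.6031 bits


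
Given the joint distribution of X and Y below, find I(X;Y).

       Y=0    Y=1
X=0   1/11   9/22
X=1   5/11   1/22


H(X) = 1.0000, H(Y) = 0.9940, H(X,Y) = 1.5618
I(X;Y) = H(X) + H(Y) - H(X,Y) = 0.4323 bits


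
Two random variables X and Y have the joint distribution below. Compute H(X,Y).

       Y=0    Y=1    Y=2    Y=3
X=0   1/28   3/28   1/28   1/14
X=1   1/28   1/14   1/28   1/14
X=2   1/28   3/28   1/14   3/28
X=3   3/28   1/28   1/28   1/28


H(X,Y) = -Σ p(x,y) log₂ p(x,y)
  p(0,0)=1/28: -0.0357 × log₂(0.0357) = 0.1717
  p(0,1)=3/28: -0.1071 × log₂(0.1071) = 0.3453
  p(0,2)=1/28: -0.0357 × log₂(0.0357) = 0.1717
  p(0,3)=1/14: -0.0714 × log₂(0.0714) = 0.2720
  p(1,0)=1/28: -0.0357 × log₂(0.0357) = 0.1717
  p(1,1)=1/14: -0.0714 × log₂(0.0714) = 0.2720
  p(1,2)=1/28: -0.0357 × log₂(0.0357) = 0.1717
  p(1,3)=1/14: -0.0714 × log₂(0.0714) = 0.2720
  p(2,0)=1/28: -0.0357 × log₂(0.0357) = 0.1717
  p(2,1)=3/28: -0.1071 × log₂(0.1071) = 0.3453
  p(2,2)=1/14: -0.0714 × log₂(0.0714) = 0.2720
  p(2,3)=3/28: -0.1071 × log₂(0.1071) = 0.3453
  p(3,0)=3/28: -0.1071 × log₂(0.1071) = 0.3453
  p(3,1)=1/28: -0.0357 × log₂(0.0357) = 0.1717
  p(3,2)=1/28: -0.0357 × log₂(0.0357) = 0.1717
  p(3,3)=1/28: -0.0357 × log₂(0.0357) = 0.1717
H(X,Y) = 3.8424 bits


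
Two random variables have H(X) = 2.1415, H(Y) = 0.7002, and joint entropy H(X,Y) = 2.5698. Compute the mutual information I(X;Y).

I(X;Y) = H(X) + H(Y) - H(X,Y)
I(X;Y) = 2.1415 + 0.7002 - 2.5698 = 0.2719 bits


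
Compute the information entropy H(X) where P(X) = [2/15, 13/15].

H(X) = -Σ p(x) log₂ p(x)
  -2/15 × log₂(2/15) = 0.3876
  -13/15 × log₂(13/15) = 0.1789
H(X) = 0.5665 bits


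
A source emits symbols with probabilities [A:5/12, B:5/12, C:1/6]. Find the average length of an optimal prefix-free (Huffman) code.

Huffman tree construction:
Combine smallest probabilities repeatedly
Resulting codes:
  A: 11 (length 2)
  B: 0 (length 1)
  C: 10 (length 2)
Average length = Σ p(s) × length(s) = 1.5833 bits


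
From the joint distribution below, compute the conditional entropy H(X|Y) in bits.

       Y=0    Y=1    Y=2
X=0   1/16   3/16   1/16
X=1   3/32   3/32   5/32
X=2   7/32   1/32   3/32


H(X|Y) = Σ_y p(y) H(X|Y=y)
  p(Y=0) = 3/8, H(X|Y=0) = 1.3844
  p(Y=1) = 5/16, H(X|Y=1) = 1.2955
  p(Y=2) = 5/16, H(X|Y=2) = 1.4855
H(X|Y) = 0.3750×1.3844 + 0.3125×1.2955 + 0.3125×1.4855 = 1.3882 bits


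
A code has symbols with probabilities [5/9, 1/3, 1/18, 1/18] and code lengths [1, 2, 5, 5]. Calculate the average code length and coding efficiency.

Average length L = Σ p_i × l_i = 1.7778 bits
Entropy H = 1.4628 bits
Efficiency η = H/L × 100% = 82.28%


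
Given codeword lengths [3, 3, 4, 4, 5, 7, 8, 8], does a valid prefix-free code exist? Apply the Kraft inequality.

Kraft inequality: Σ 2^(-l_i) ≤ 1 for prefix-free code
Calculating: 2^(-3) + 2^(-3) + 2^(-4) + 2^(-4) + 2^(-5) + 2^(-7) + 2^(-8) + 2^(-8)
= 0.125 + 0.125 + 0.0625 + 0.0625 + 0.03125 + 0.0078125 + 0.00390625 + 0.00390625
= 0.4219
Since 0.4219 ≤ 1, prefix-free code exists


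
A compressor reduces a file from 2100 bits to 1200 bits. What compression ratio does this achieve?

Compression ratio = Original / Compressed
= 2100 / 1200 = 1.75:1


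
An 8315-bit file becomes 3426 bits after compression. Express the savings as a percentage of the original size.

Space savings = (1 - Compressed/Original) × 100%
= (1 - 3426/8315) × 100%
= 58.80%


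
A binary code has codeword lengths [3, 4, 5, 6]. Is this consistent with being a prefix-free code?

Kraft inequality: Σ 2^(-l_i) ≤ 1 for prefix-free code
Calculating: 2^(-3) + 2^(-4) + 2^(-5) + 2^(-6)
= 0.125 + 0.0625 + 0.03125 + 0.015625
= 0.2344
Since 0.2344 ≤ 1, prefix-free code exists


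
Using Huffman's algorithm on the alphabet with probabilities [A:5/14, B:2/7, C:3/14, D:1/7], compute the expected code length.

Huffman tree construction:
Combine smallest probabilities repeatedly
Resulting codes:
  A: 11 (length 2)
  B: 10 (length 2)
  C: 01 (length 2)
  D: 00 (length 2)
Average length = Σ p(s) × length(s) = 2.0000 bits


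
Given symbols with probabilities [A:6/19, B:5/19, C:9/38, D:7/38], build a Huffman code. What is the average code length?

Huffman tree construction:
Combine smallest probabilities repeatedly
Resulting codes:
  A: 11 (length 2)
  B: 10 (length 2)
  C: 01 (length 2)
  D: 00 (length 2)
Average length = Σ p(s) × length(s) = 2.0000 bits


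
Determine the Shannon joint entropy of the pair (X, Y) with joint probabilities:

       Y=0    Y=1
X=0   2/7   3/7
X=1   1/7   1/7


H(X,Y) = -Σ p(x,y) log₂ p(x,y)
  p(0,0)=2/7: -0.2857 × log₂(0.2857) = 0.5164
  p(0,1)=3/7: -0.4286 × log₂(0.4286) = 0.5239
  p(1,0)=1/7: -0.1429 × log₂(0.1429) = 0.4011
  p(1,1)=1/7: -0.1429 × log₂(0.1429) = 0.4011
H(X,Y) = 1.8424 bits


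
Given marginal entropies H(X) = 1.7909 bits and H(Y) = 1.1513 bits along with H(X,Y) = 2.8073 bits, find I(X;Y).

I(X;Y) = H(X) + H(Y) - H(X,Y)
I(X;Y) = 1.7909 + 1.1513 - 2.8073 = 0.1349 bits


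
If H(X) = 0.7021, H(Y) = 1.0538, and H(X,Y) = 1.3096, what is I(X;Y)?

I(X;Y) = H(X) + H(Y) - H(X,Y)
I(X;Y) = 0.7021 + 1.0538 - 1.3096 = 0.4463 bits


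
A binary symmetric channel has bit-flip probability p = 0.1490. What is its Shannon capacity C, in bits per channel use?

For BSC with error probability p:
C = 1 - H(p) where H(p) is binary entropy
H(0.1490) = -0.1490 × log₂(0.1490) - 0.8510 × log₂(0.8510)
H(p) = 0.6073
C = 1 - 0.6073 = 0.3927 bits/use


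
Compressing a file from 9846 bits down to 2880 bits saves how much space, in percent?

Space savings = (1 - Compressed/Original) × 100%
= (1 - 2880/9846) × 100%
= 70.75%


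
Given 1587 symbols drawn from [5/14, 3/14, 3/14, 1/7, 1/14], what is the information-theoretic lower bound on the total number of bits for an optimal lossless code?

Entropy H = 2.1560 bits/symbol
Minimum bits = H × n = 2.1560 × 1587
= 3421.52 bits


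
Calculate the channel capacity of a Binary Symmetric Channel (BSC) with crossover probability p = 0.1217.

For BSC with error probability p:
C = 1 - H(p) where H(p) is binary entropy
H(0.1217) = -0.1217 × log₂(0.1217) - 0.8783 × log₂(0.8783)
H(p) = 0.5342
C = 1 - 0.5342 = 0.4658 bits/use


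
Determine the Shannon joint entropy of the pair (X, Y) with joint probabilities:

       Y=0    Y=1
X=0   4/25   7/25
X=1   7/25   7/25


H(X,Y) = -Σ p(x,y) log₂ p(x,y)
  p(0,0)=4/25: -0.1600 × log₂(0.1600) = 0.4230
  p(0,1)=7/25: -0.2800 × log₂(0.2800) = 0.5142
  p(1,0)=7/25: -0.2800 × log₂(0.2800) = 0.5142
  p(1,1)=7/25: -0.2800 × log₂(0.2800) = 0.5142
H(X,Y) = 1.9657 bits


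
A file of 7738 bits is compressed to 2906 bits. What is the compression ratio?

Compression ratio = Original / Compressed
= 7738 / 2906 = 2.66:1


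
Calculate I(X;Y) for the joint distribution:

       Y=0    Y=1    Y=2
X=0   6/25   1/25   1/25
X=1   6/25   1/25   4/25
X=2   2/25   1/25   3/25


H(X) = 1.5413, H(Y) = 1.3615, H(X,Y) = 2.8129
I(X;Y) = H(X) + H(Y) - H(X,Y) = 0.0900 bits


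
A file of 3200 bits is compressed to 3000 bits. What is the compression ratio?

Compression ratio = Original / Compressed
= 3200 / 3000 = 1.07:1


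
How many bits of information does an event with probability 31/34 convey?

Information content I(x) = -log₂(p(x))
I = -log₂(31/34) = -log₂(0.9118)
I = 0.1333 bits


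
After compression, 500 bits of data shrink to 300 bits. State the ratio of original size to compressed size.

Compression ratio = Original / Compressed
= 500 / 300 = 1.67:1


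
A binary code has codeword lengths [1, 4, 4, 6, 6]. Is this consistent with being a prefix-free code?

Kraft inequality: Σ 2^(-l_i) ≤ 1 for prefix-free code
Calculating: 2^(-1) + 2^(-4) + 2^(-4) + 2^(-6) + 2^(-6)
= 0.5 + 0.0625 + 0.0625 + 0.015625 + 0.015625
= 0.6562
Since 0.6562 ≤ 1, prefix-free code exists


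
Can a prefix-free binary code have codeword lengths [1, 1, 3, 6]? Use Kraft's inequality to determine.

Kraft inequality: Σ 2^(-l_i) ≤ 1 for prefix-free code
Calculating: 2^(-1) + 2^(-1) + 2^(-3) + 2^(-6)
= 0.5 + 0.5 + 0.125 + 0.015625
= 1.1406
Since 1.1406 > 1, prefix-free code does not exist


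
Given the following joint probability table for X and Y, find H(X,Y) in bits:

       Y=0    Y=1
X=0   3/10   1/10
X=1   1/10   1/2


H(X,Y) = -Σ p(x,y) log₂ p(x,y)
  p(0,0)=3/10: -0.3000 × log₂(0.3000) = 0.5211
  p(0,1)=1/10: -0.1000 × log₂(0.1000) = 0.3322
  p(1,0)=1/10: -0.1000 × log₂(0.1000) = 0.3322
  p(1,1)=1/2: -0.5000 × log₂(0.5000) = 0.5000
H(X,Y) = 1.6855 bits


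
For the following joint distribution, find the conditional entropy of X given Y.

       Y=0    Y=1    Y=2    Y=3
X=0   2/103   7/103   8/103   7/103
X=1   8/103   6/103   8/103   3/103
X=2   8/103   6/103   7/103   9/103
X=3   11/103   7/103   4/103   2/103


H(X|Y) = Σ_y p(y) H(X|Y=y)
  p(Y=0) = 29/103, H(X|Y=0) = 1.8216
  p(Y=1) = 26/103, H(X|Y=1) = 1.9957
  p(Y=2) = 27/103, H(X|Y=2) = 1.9530
  p(Y=3) = 21/103, H(X|Y=3) = 1.7763
H(X|Y) = 0.2816×1.8216 + 0.2524×1.9957 + 0.2621×1.9530 + 0.2039×1.7763 = 1.8908 bits


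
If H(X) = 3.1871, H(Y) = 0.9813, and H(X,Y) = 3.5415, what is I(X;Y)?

I(X;Y) = H(X) + H(Y) - H(X,Y)
I(X;Y) = 3.1871 + 0.9813 - 3.5415 = 0.6269 bits


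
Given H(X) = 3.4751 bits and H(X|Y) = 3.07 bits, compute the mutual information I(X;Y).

I(X;Y) = H(X) - H(X|Y)
I(X;Y) = 3.4751 - 3.07 = 0.4051 bits


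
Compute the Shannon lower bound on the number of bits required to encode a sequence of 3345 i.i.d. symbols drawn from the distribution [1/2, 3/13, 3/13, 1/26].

Entropy H = 1.6572 bits/symbol
Minimum bits = H × n = 1.6572 × 3345
= 5543.20 bits


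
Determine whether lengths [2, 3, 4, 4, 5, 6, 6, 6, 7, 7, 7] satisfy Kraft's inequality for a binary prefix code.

Kraft inequality: Σ 2^(-l_i) ≤ 1 for prefix-free code
Calculating: 2^(-2) + 2^(-3) + 2^(-4) + 2^(-4) + 2^(-5) + 2^(-6) + 2^(-6) + 2^(-6) + 2^(-7) + 2^(-7) + 2^(-7)
= 0.25 + 0.125 + 0.0625 + 0.0625 + 0.03125 + 0.015625 + 0.015625 + 0.015625 + 0.0078125 + 0.0078125 + 0.0078125
= 0.6016
Since 0.6016 ≤ 1, prefix-free code exists


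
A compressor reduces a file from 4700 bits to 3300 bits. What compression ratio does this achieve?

Compression ratio = Original / Compressed
= 4700 / 3300 = 1.42:1


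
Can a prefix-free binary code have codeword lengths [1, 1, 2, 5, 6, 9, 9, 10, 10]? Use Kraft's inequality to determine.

Kraft inequality: Σ 2^(-l_i) ≤ 1 for prefix-free code
Calculating: 2^(-1) + 2^(-1) + 2^(-2) + 2^(-5) + 2^(-6) + 2^(-9) + 2^(-9) + 2^(-10) + 2^(-10)
= 0.5 + 0.5 + 0.25 + 0.03125 + 0.015625 + 0.001953125 + 0.001953125 + 0.0009765625 + 0.0009765625
= 1.3027
Since 1.3027 > 1, prefix-free code does not exist


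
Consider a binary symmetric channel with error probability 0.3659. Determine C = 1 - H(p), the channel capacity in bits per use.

For BSC with error probability p:
C = 1 - H(p) where H(p) is binary entropy
H(0.3659) = -0.3659 × log₂(0.3659) - 0.6341 × log₂(0.6341)
H(p) = 0.9475
C = 1 - 0.9475 = 0.0525 bits/use


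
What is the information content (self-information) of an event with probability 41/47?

Information content I(x) = -log₂(p(x))
I = -log₂(41/47) = -log₂(0.8723)
I = 0.1970 bits


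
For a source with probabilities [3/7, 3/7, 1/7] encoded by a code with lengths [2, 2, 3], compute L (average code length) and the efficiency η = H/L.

Average length L = Σ p_i × l_i = 2.1429 bits
Entropy H = 1.4488 bits
Efficiency η = H/L × 100% = 67.61%


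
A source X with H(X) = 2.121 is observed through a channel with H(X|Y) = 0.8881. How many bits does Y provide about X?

I(X;Y) = H(X) - H(X|Y)
I(X;Y) = 2.121 - 0.8881 = 1.2329 bits


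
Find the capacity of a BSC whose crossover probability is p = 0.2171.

For BSC with error probability p:
C = 1 - H(p) where H(p) is binary entropy
H(0.2171) = -0.2171 × log₂(0.2171) - 0.7829 × log₂(0.7829)
H(p) = 0.7548
C = 1 - 0.7548 = 0.2452 bits/use


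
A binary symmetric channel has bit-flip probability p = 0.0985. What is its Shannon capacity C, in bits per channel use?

For BSC with error probability p:
C = 1 - H(p) where H(p) is binary entropy
H(0.0985) = -0.0985 × log₂(0.0985) - 0.9015 × log₂(0.9015)
H(p) = 0.4642
C = 1 - 0.4642 = 0.5358 bits/use


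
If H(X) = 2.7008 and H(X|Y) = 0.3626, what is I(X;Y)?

I(X;Y) = H(X) - H(X|Y)
I(X;Y) = 2.7008 - 0.3626 = 2.3382 bits


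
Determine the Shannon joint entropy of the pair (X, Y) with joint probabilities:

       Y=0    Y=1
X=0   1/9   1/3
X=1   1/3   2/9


H(X,Y) = -Σ p(x,y) log₂ p(x,y)
  p(0,0)=1/9: -0.1111 × log₂(0.1111) = 0.3522
  p(0,1)=1/3: -0.3333 × log₂(0.3333) = 0.5283
  p(1,0)=1/3: -0.3333 × log₂(0.3333) = 0.5283
  p(1,1)=2/9: -0.2222 × log₂(0.2222) = 0.4822
H(X,Y) = 1.8911 bits


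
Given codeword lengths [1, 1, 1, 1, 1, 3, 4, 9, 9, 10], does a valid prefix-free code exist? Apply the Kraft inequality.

Kraft inequality: Σ 2^(-l_i) ≤ 1 for prefix-free code
Calculating: 2^(-1) + 2^(-1) + 2^(-1) + 2^(-1) + 2^(-1) + 2^(-3) + 2^(-4) + 2^(-9) + 2^(-9) + 2^(-10)
= 0.5 + 0.5 + 0.5 + 0.5 + 0.5 + 0.125 + 0.0625 + 0.001953125 + 0.001953125 + 0.0009765625
= 2.6924
Since 2.6924 > 1, prefix-free code does not exist


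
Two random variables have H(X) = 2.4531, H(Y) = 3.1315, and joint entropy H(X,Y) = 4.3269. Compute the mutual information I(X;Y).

I(X;Y) = H(X) + H(Y) - H(X,Y)
I(X;Y) = 2.4531 + 3.1315 - 4.3269 = 1.2577 bits


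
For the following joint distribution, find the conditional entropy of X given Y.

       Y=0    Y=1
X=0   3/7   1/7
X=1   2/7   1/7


H(X|Y) = Σ_y p(y) H(X|Y=y)
  p(Y=0) = 5/7, H(X|Y=0) = 0.9710
  p(Y=1) = 2/7, H(X|Y=1) = 1.0000
H(X|Y) = 0.7143×0.9710 + 0.2857×1.0000 = 0.9793 bits


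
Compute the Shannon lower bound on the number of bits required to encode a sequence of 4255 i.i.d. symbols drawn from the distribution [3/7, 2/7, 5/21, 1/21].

Entropy H = 1.7424 bits/symbol
Minimum bits = H × n = 1.7424 × 4255
= 7413.82 bits


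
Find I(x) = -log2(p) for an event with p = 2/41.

Information content I(x) = -log₂(p(x))
I = -log₂(2/41) = -log₂(0.0488)
I = 4.3576 bits


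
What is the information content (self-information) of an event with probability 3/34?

Information content I(x) = -log₂(p(x))
I = -log₂(3/34) = -log₂(0.0882)
I = 3.5025 bits


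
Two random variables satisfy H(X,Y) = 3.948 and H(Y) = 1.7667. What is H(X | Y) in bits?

Chain rule: H(X,Y) = H(X|Y) + H(Y)
H(X|Y) = H(X,Y) - H(Y) = 3.948 - 1.7667 = 2.1813 bits


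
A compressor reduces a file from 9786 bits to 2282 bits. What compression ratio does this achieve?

Compression ratio = Original / Compressed
= 9786 / 2282 = 4.29:1


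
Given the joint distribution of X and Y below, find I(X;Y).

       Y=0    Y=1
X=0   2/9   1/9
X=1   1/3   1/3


H(X) = 0.9183, H(Y) = 0.9911, H(X,Y) = 1.8911
I(X;Y) = H(X) + H(Y) - H(X,Y) = 0.0183 bits


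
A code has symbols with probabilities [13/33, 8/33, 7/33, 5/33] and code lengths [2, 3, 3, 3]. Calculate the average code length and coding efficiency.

Average length L = Σ p_i × l_i = 2.6061 bits
Entropy H = 1.9121 bits
Efficiency η = H/L × 100% = 73.37%


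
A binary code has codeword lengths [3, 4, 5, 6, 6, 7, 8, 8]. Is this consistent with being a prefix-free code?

Kraft inequality: Σ 2^(-l_i) ≤ 1 for prefix-free code
Calculating: 2^(-3) + 2^(-4) + 2^(-5) + 2^(-6) + 2^(-6) + 2^(-7) + 2^(-8) + 2^(-8)
= 0.125 + 0.0625 + 0.03125 + 0.015625 + 0.015625 + 0.0078125 + 0.00390625 + 0.00390625
= 0.2656
Since 0.2656 ≤ 1, prefix-free code exists


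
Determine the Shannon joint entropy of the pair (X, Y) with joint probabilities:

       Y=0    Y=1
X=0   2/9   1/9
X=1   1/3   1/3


H(X,Y) = -Σ p(x,y) log₂ p(x,y)
  p(0,0)=2/9: -0.2222 × log₂(0.2222) = 0.4822
  p(0,1)=1/9: -0.1111 × log₂(0.1111) = 0.3522
  p(1,0)=1/3: -0.3333 × log₂(0.3333) = 0.5283
  p(1,1)=1/3: -0.3333 × log₂(0.3333) = 0.5283
H(X,Y) = 1.8911 bits


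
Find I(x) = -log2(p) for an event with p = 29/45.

Information content I(x) = -log₂(p(x))
I = -log₂(29/45) = -log₂(0.6444)
I = 0.6339 bits


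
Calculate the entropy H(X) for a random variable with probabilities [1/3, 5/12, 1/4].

H(X) = -Σ p(x) log₂ p(x)
  -1/3 × log₂(1/3) = 0.5283
  -5/12 × log₂(5/12) = 0.5263
  -1/4 × log₂(1/4) = 0.5000
H(X) = 1.5546 bits


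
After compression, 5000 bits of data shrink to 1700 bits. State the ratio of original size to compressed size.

Compression ratio = Original / Compressed
= 5000 / 1700 = 2.94:1


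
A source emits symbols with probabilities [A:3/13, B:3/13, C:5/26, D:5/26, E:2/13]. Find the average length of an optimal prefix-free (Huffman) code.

Huffman tree construction:
Combine smallest probabilities repeatedly
Resulting codes:
  A: 01 (length 2)
  B: 10 (length 2)
  C: 111 (length 3)
  D: 00 (length 2)
  E: 110 (length 3)
Average length = Σ p(s) × length(s) = 2.3462 bits


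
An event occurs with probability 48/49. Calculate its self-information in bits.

Information content I(x) = -log₂(p(x))
I = -log₂(48/49) = -log₂(0.9796)
I = 0.0297 bits


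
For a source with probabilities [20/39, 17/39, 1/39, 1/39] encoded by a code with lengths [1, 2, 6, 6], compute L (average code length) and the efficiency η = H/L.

Average length L = Σ p_i × l_i = 1.6923 bits
Entropy H = 1.2873 bits
Efficiency η = H/L × 100% = 76.07%


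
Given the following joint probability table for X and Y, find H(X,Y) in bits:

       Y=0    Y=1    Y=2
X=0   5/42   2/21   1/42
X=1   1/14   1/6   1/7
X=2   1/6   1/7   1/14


H(X,Y) = -Σ p(x,y) log₂ p(x,y)
  p(0,0)=5/42: -0.1190 × log₂(0.1190) = 0.3655
  p(0,1)=2/21: -0.0952 × log₂(0.0952) = 0.3231
  p(0,2)=1/42: -0.0238 × log₂(0.0238) = 0.1284
  p(1,0)=1/14: -0.0714 × log₂(0.0714) = 0.2720
  p(1,1)=1/6: -0.1667 × log₂(0.1667) = 0.4308
  p(1,2)=1/7: -0.1429 × log₂(0.1429) = 0.4011
  p(2,0)=1/6: -0.1667 × log₂(0.1667) = 0.4308
  p(2,1)=1/7: -0.1429 × log₂(0.1429) = 0.4011
  p(2,2)=1/14: -0.0714 × log₂(0.0714) = 0.2720
H(X,Y) = 3.0247 bits


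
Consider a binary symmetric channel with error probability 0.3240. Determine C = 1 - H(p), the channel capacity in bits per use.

For BSC with error probability p:
C = 1 - H(p) where H(p) is binary entropy
H(0.3240) = -0.3240 × log₂(0.3240) - 0.6760 × log₂(0.6760)
H(p) = 0.9087
C = 1 - 0.9087 = 0.0913 bits/use


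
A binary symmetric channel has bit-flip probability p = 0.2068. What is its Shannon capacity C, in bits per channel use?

For BSC with error probability p:
C = 1 - H(p) where H(p) is binary entropy
H(0.2068) = -0.2068 × log₂(0.2068) - 0.7932 × log₂(0.7932)
H(p) = 0.7353
C = 1 - 0.7353 = 0.2647 bits/use


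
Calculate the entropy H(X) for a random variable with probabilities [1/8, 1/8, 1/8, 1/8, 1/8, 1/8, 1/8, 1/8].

H(X) = -Σ p(x) log₂ p(x)
  -1/8 × log₂(1/8) = 0.3750
  -1/8 × log₂(1/8) = 0.3750
  -1/8 × log₂(1/8) = 0.3750
  -1/8 × log₂(1/8) = 0.3750
  -1/8 × log₂(1/8) = 0.3750
  -1/8 × log₂(1/8) = 0.3750
  -1/8 × log₂(1/8) = 0.3750
  -1/8 × log₂(1/8) = 0.3750
H(X) = 3.0000 bits


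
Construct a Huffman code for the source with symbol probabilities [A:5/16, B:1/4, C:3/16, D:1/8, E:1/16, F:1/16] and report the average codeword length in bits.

Huffman tree construction:
Combine smallest probabilities repeatedly
Resulting codes:
  A: 11 (length 2)
  B: 01 (length 2)
  C: 00 (length 2)
  D: 100 (length 3)
  E: 1010 (length 4)
  F: 1011 (length 4)
Average length = Σ p(s) × length(s) = 2.3750 bits


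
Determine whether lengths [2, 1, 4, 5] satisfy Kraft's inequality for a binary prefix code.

Kraft inequality: Σ 2^(-l_i) ≤ 1 for prefix-free code
Calculating: 2^(-2) + 2^(-1) + 2^(-4) + 2^(-5)
= 0.25 + 0.5 + 0.0625 + 0.03125
= 0.8438
Since 0.8438 ≤ 1, prefix-free code exists


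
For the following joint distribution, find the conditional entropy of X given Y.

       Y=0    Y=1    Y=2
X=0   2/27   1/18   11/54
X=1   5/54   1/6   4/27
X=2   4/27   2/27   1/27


H(X|Y) = Σ_y p(y) H(X|Y=y)
  p(Y=0) = 17/54, H(X|Y=0) = 1.5222
  p(Y=1) = 8/27, H(X|Y=1) = 1.4197
  p(Y=2) = 7/18, H(X|Y=2) = 1.3421
H(X|Y) = 0.3148×1.5222 + 0.2963×1.4197 + 0.3889×1.3421 = 1.4218 bits


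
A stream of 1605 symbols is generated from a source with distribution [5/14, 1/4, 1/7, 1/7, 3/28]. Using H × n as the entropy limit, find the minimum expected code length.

Entropy H = 2.1779 bits/symbol
Minimum bits = H × n = 2.1779 × 1605
= 3495.48 bits


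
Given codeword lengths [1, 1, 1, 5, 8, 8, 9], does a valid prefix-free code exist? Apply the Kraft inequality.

Kraft inequality: Σ 2^(-l_i) ≤ 1 for prefix-free code
Calculating: 2^(-1) + 2^(-1) + 2^(-1) + 2^(-5) + 2^(-8) + 2^(-8) + 2^(-9)
= 0.5 + 0.5 + 0.5 + 0.03125 + 0.00390625 + 0.00390625 + 0.001953125
= 1.5410
Since 1.5410 > 1, prefix-free code does not exist


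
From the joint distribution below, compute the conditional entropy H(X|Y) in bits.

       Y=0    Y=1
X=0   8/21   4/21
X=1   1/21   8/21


H(X|Y) = Σ_y p(y) H(X|Y=y)
  p(Y=0) = 3/7, H(X|Y=0) = 0.5033
  p(Y=1) = 4/7, H(X|Y=1) = 0.9183
H(X|Y) = 0.4286×0.5033 + 0.5714×0.9183 = 0.7404 bits


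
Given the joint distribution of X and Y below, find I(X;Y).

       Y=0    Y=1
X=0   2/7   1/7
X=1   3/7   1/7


H(X) = 0.9852, H(Y) = 0.8631, H(X,Y) = 1.8424
I(X;Y) = H(X) + H(Y) - H(X,Y) = 0.0060 bits


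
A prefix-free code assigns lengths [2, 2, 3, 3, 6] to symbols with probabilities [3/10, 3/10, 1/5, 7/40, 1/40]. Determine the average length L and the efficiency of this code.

Average length L = Σ p_i × l_i = 2.4750 bits
Entropy H = 2.0797 bits
Efficiency η = H/L × 100% = 84.03%


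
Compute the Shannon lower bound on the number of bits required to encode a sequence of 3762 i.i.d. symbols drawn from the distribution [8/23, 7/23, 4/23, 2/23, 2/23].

Entropy H = 2.1039 bits/symbol
Minimum bits = H × n = 2.1039 × 3762
= 7914.99 bits


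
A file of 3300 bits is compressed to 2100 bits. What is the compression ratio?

Compression ratio = Original / Compressed
= 3300 / 2100 = 1.57:1


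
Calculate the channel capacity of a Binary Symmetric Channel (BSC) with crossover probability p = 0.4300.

For BSC with error probability p:
C = 1 - H(p) where H(p) is binary entropy
H(0.4300) = -0.4300 × log₂(0.4300) - 0.5700 × log₂(0.5700)
H(p) = 0.9858
C = 1 - 0.9858 = 0.0142 bits/use


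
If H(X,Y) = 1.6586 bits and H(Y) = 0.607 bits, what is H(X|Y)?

Chain rule: H(X,Y) = H(X|Y) + H(Y)
H(X|Y) = H(X,Y) - H(Y) = 1.6586 - 0.607 = 1.0516 bits


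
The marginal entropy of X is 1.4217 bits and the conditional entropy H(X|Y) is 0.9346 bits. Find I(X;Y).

I(X;Y) = H(X) - H(X|Y)
I(X;Y) = 1.4217 - 0.9346 = 0.4871 bits


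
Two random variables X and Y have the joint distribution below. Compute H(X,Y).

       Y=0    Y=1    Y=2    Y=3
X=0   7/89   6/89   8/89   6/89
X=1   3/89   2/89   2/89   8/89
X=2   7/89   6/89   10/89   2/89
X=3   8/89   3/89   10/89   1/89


H(X,Y) = -Σ p(x,y) log₂ p(x,y)
  p(0,0)=7/89: -0.0787 × log₂(0.0787) = 0.2885
  p(0,1)=6/89: -0.0674 × log₂(0.0674) = 0.2623
  p(0,2)=8/89: -0.0899 × log₂(0.0899) = 0.3124
  p(0,3)=6/89: -0.0674 × log₂(0.0674) = 0.2623
  p(1,0)=3/89: -0.0337 × log₂(0.0337) = 0.1649
  p(1,1)=2/89: -0.0225 × log₂(0.0225) = 0.1231
  p(1,2)=2/89: -0.0225 × log₂(0.0225) = 0.1231
  p(1,3)=8/89: -0.0899 × log₂(0.0899) = 0.3124
  p(2,0)=7/89: -0.0787 × log₂(0.0787) = 0.2885
  p(2,1)=6/89: -0.0674 × log₂(0.0674) = 0.2623
  p(2,2)=10/89: -0.1124 × log₂(0.1124) = 0.3544
  p(2,3)=2/89: -0.0225 × log₂(0.0225) = 0.1231
  p(3,0)=8/89: -0.0899 × log₂(0.0899) = 0.3124
  p(3,1)=3/89: -0.0337 × log₂(0.0337) = 0.1649
  p(3,2)=10/89: -0.1124 × log₂(0.1124) = 0.3544
  p(3,3)=1/89: -0.0112 × log₂(0.0112) = 0.0728
H(X,Y) = 3.7816 bits


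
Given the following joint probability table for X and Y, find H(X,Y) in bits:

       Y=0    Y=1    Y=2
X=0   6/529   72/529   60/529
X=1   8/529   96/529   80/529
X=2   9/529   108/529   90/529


H(X,Y) = -Σ p(x,y) log₂ p(x,y)
  p(0,0)=6/529: -0.0113 × log₂(0.0113) = 0.0733
  p(0,1)=72/529: -0.1361 × log₂(0.1361) = 0.3916
  p(0,2)=60/529: -0.1134 × log₂(0.1134) = 0.3562
  p(1,0)=8/529: -0.0151 × log₂(0.0151) = 0.0914
  p(1,1)=96/529: -0.1815 × log₂(0.1815) = 0.4468
  p(1,2)=80/529: -0.1512 × log₂(0.1512) = 0.4121
  p(2,0)=9/529: -0.0170 × log₂(0.0170) = 0.1000
  p(2,1)=108/529: -0.2042 × log₂(0.2042) = 0.4680
  p(2,2)=90/529: -0.1701 × log₂(0.1701) = 0.4347
H(X,Y) = 2.7742 bits


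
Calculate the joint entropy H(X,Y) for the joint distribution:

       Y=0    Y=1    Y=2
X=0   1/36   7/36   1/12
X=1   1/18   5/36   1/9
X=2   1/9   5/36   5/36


H(X,Y) = -Σ p(x,y) log₂ p(x,y)
  p(0,0)=1/36: -0.0278 × log₂(0.0278) = 0.1436
  p(0,1)=7/36: -0.1944 × log₂(0.1944) = 0.4594
  p(0,2)=1/12: -0.0833 × log₂(0.0833) = 0.2987
  p(1,0)=1/18: -0.0556 × log₂(0.0556) = 0.2317
  p(1,1)=5/36: -0.1389 × log₂(0.1389) = 0.3956
  p(1,2)=1/9: -0.1111 × log₂(0.1111) = 0.3522
  p(2,0)=1/9: -0.1111 × log₂(0.1111) = 0.3522
  p(2,1)=5/36: -0.1389 × log₂(0.1389) = 0.3956
  p(2,2)=5/36: -0.1389 × log₂(0.1389) = 0.3956
H(X,Y) = 3.0245 bits


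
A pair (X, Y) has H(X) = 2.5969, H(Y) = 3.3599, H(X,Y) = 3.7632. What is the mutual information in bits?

I(X;Y) = H(X) + H(Y) - H(X,Y)
I(X;Y) = 2.5969 + 3.3599 - 3.7632 = 2.1936 bits


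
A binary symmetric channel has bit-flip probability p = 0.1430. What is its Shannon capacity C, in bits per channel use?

For BSC with error probability p:
C = 1 - H(p) where H(p) is binary entropy
H(0.1430) = -0.1430 × log₂(0.1430) - 0.8570 × log₂(0.8570)
H(p) = 0.5920
C = 1 - 0.5920 = 0.4080 bits/use


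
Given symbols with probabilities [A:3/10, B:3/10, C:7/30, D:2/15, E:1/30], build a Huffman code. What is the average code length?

Huffman tree construction:
Combine smallest probabilities repeatedly
Resulting codes:
  A: 10 (length 2)
  B: 11 (length 2)
  C: 01 (length 2)
  D: 001 (length 3)
  E: 000 (length 3)
Average length = Σ p(s) × length(s) = 2.1667 bits


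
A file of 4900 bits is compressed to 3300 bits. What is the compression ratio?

Compression ratio = Original / Compressed
= 4900 / 3300 = 1.48:1


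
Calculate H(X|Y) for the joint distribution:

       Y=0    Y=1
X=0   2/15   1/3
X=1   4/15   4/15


H(X|Y) = Σ_y p(y) H(X|Y=y)
  p(Y=0) = 2/5, H(X|Y=0) = 0.9183
  p(Y=1) = 3/5, H(X|Y=1) = 0.9911
H(X|Y) = 0.4000×0.9183 + 0.6000×0.9911 = 0.9620 bits


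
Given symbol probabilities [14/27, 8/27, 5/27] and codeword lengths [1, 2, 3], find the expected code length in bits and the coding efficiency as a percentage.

Average length L = Σ p_i × l_i = 1.6667 bits
Entropy H = 1.4618 bits
Efficiency η = H/L × 100% = 87.71%


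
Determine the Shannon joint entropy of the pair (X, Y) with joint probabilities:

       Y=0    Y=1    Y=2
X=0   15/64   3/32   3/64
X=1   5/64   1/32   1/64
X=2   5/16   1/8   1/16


H(X,Y) = -Σ p(x,y) log₂ p(x,y)
  p(0,0)=15/64: -0.2344 × log₂(0.2344) = 0.4906
  p(0,1)=3/32: -0.0938 × log₂(0.0938) = 0.3202
  p(0,2)=3/64: -0.0469 × log₂(0.0469) = 0.2070
  p(1,0)=5/64: -0.0781 × log₂(0.0781) = 0.2873
  p(1,1)=1/32: -0.0312 × log₂(0.0312) = 0.1562
  p(1,2)=1/64: -0.0156 × log₂(0.0156) = 0.0938
  p(2,0)=5/16: -0.3125 × log₂(0.3125) = 0.5244
  p(2,1)=1/8: -0.1250 × log₂(0.1250) = 0.3750
  p(2,2)=1/16: -0.0625 × log₂(0.0625) = 0.2500
H(X,Y) = 2.7044 bits


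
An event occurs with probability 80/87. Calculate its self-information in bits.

Information content I(x) = -log₂(p(x))
I = -log₂(80/87) = -log₂(0.9195)
I = 0.1210 bits


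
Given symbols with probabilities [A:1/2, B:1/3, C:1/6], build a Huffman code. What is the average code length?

Huffman tree construction:
Combine smallest probabilities repeatedly
Resulting codes:
  A: 0 (length 1)
  B: 11 (length 2)
  C: 10 (length 2)
Average length = Σ p(s) × length(s) = 1.5000 bits


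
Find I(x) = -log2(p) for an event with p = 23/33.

Information content I(x) = -log₂(p(x))
I = -log₂(23/33) = -log₂(0.6970)
I = 0.5208 bits


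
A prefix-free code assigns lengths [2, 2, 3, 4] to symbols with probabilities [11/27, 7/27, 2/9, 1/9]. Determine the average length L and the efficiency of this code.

Average length L = Σ p_i × l_i = 2.4444 bits
Entropy H = 1.8671 bits
Efficiency η = H/L × 100% = 76.38%


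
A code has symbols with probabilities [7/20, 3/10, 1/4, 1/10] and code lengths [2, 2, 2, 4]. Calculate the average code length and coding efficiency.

Average length L = Σ p_i × l_i = 2.2000 bits
Entropy H = 1.8834 bits
Efficiency η = H/L × 100% = 85.61%


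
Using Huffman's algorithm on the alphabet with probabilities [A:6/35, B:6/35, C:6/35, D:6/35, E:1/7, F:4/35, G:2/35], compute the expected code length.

Huffman tree construction:
Combine smallest probabilities repeatedly
Resulting codes:
  A: 101 (length 3)
  B: 110 (length 3)
  C: 111 (length 3)
  D: 00 (length 2)
  E: 100 (length 3)
  F: 011 (length 3)
  G: 010 (length 3)
Average length = Σ p(s) × length(s) = 2.8286 bits


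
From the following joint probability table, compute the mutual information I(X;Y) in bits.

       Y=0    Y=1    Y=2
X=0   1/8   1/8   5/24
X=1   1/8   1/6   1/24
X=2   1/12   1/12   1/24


H(X) = 1.5157, H(Y) = 1.5774, H(X,Y) = 3.0069
I(X;Y) = H(X) + H(Y) - H(X,Y) = 0.0862 bits


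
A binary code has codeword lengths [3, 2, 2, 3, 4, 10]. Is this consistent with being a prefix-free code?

Kraft inequality: Σ 2^(-l_i) ≤ 1 for prefix-free code
Calculating: 2^(-3) + 2^(-2) + 2^(-2) + 2^(-3) + 2^(-4) + 2^(-10)
= 0.125 + 0.25 + 0.25 + 0.125 + 0.0625 + 0.0009765625
= 0.8135
Since 0.8135 ≤ 1, prefix-free code exists


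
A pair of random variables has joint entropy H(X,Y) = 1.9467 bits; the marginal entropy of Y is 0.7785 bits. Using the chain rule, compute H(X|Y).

Chain rule: H(X,Y) = H(X|Y) + H(Y)
H(X|Y) = H(X,Y) - H(Y) = 1.9467 - 0.7785 = 1.1682 bits


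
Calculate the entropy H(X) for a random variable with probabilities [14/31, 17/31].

H(X) = -Σ p(x) log₂ p(x)
  -14/31 × log₂(14/31) = 0.5179
  -17/31 × log₂(17/31) = 0.4753
H(X) = 0.9932 bits


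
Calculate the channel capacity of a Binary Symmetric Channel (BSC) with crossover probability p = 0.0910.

For BSC with error probability p:
C = 1 - H(p) where H(p) is binary entropy
H(0.0910) = -0.0910 × log₂(0.0910) - 0.9090 × log₂(0.9090)
H(p) = 0.4398
C = 1 - 0.4398 = 0.5602 bits/use


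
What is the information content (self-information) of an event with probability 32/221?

Information content I(x) = -log₂(p(x))
I = -log₂(32/221) = -log₂(0.1448)
I = 2.7879 bits


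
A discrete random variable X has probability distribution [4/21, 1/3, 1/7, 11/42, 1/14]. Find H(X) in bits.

H(X) = -Σ p(x) log₂ p(x)
  -4/21 × log₂(4/21) = 0.4557
  -1/3 × log₂(1/3) = 0.5283
  -1/7 × log₂(1/7) = 0.4011
  -11/42 × log₂(11/42) = 0.5062
  -1/14 × log₂(1/14) = 0.2720
H(X) = 2.1632 bits


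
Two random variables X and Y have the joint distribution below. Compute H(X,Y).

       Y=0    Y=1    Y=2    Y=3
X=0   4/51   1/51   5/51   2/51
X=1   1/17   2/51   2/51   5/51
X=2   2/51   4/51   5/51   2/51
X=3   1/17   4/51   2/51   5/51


H(X,Y) = -Σ p(x,y) log₂ p(x,y)
  p(0,0)=4/51: -0.0784 × log₂(0.0784) = 0.2880
  p(0,1)=1/51: -0.0196 × log₂(0.0196) = 0.1112
  p(0,2)=5/51: -0.0980 × log₂(0.0980) = 0.3285
  p(0,3)=2/51: -0.0392 × log₂(0.0392) = 0.1832
  p(1,0)=1/17: -0.0588 × log₂(0.0588) = 0.2404
  p(1,1)=2/51: -0.0392 × log₂(0.0392) = 0.1832
  p(1,2)=2/51: -0.0392 × log₂(0.0392) = 0.1832
  p(1,3)=5/51: -0.0980 × log₂(0.0980) = 0.3285
  p(2,0)=2/51: -0.0392 × log₂(0.0392) = 0.1832
  p(2,1)=4/51: -0.0784 × log₂(0.0784) = 0.2880
  p(2,2)=5/51: -0.0980 × log₂(0.0980) = 0.3285
  p(2,3)=2/51: -0.0392 × log₂(0.0392) = 0.1832
  p(3,0)=1/17: -0.0588 × log₂(0.0588) = 0.2404
  p(3,1)=4/51: -0.0784 × log₂(0.0784) = 0.2880
  p(3,2)=2/51: -0.0392 × log₂(0.0392) = 0.1832
  p(3,3)=5/51: -0.0980 × log₂(0.0980) = 0.3285
H(X,Y) = 3.8695 bits


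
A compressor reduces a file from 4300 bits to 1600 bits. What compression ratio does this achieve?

Compression ratio = Original / Compressed
= 4300 / 1600 = 2.69:1


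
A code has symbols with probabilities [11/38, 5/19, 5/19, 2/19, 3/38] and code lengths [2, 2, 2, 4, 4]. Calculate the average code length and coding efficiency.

Average length L = Σ p_i × l_i = 2.3684 bits
Entropy H = 2.1625 bits
Efficiency η = H/L × 100% = 91.30%


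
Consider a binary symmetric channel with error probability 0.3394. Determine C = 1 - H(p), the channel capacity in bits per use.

For BSC with error probability p:
C = 1 - H(p) where H(p) is binary entropy
H(0.3394) = -0.3394 × log₂(0.3394) - 0.6606 × log₂(0.6606)
H(p) = 0.9242
C = 1 - 0.9242 = 0.0758 bits/use


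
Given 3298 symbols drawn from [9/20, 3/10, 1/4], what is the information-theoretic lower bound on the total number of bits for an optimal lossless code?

Entropy H = 1.5395 bits/symbol
Minimum bits = H × n = 1.5395 × 3298
= 5077.24 bits


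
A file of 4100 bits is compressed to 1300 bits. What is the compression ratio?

Compression ratio = Original / Compressed
= 4100 / 1300 = 3.15:1


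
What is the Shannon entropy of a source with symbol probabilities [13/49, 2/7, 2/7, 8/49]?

H(X) = -Σ p(x) log₂ p(x)
  -13/49 × log₂(13/49) = 0.5079
  -2/7 × log₂(2/7) = 0.5164
  -2/7 × log₂(2/7) = 0.5164
  -8/49 × log₂(8/49) = 0.4269
H(X) = 1.9675 bits
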